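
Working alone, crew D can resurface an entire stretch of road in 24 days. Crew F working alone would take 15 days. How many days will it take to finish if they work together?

With two workers the combined time is the product over the sum: 24·15/(24+15) = 360/39 = 120/13 days.

120/13 days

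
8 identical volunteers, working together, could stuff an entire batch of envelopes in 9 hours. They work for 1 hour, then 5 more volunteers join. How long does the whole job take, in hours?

One volunteer does 1/72 of the job per hour.
After 1 hour with 8 volunteers, 1/9 is done (8/9 left).
With 13 volunteers the rate is 13/72, so the rest takes 8/9 ÷ 13/72 = 64/13 hours.
Total = 1 + 64/13 = 77/13 hours.

77/13 hours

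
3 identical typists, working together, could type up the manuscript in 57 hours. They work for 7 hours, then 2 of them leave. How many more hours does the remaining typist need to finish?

One typist does 1/171 of the job per hour.
After 7 hours with 3 typists, 7/57 is done (50/57 left).
With 1 typist the rate is 1/171, so the rest takes 50/57 ÷ 1/171 = 150 hours.

150 hours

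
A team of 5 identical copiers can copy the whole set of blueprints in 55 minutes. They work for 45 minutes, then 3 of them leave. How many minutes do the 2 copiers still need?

25 minutes

One copier does 1/275 of the job per minute.
After 45 minutes with 5 copiers, 9/11 is done (2/11 left).
With 2 copiers the rate is 2/275, so the rest takes 2/11 ÷ 2/275 = 25 minutes.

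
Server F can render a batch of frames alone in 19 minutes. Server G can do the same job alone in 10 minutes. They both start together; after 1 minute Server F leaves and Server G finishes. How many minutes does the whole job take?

In the first 1 minute the combined rate is 29/190, so 29/190 of the job is done, leaving 161/190.
After Server F leaves the rate is 1/10 per minute; the remaining 161/190 takes 161/19 minutes.
Total = 1 + 161/19 = 180/19 minutes.

180/19 minutes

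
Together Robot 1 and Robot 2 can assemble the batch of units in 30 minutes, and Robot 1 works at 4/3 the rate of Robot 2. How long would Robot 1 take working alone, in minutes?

Let Robot 2's rate be r; then Robot 1's rate is (4/3)r, so together (4/3 + 1)r = (7/3)r = 1/30.
Thus r = 1/70 per minute.
Robot 2 alone: 70 minutes; Robot 1 alone: 105/2 minutes.

105/2 minutes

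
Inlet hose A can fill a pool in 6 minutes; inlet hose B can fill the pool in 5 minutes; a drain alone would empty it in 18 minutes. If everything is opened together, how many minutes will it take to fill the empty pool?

Net rate = 1/6 + 1/5 − 1/18 = (15 + 18 − 5)/90 = 28/90 = 14/45 per minute.
Filling time = 1 ÷ (14/45) = 45/14 minutes.

45/14 minutes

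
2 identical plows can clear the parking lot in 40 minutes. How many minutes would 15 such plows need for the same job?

16/3 minutes

Total work is 2·40 = 80 plow-minutes.
With 15 plows: 80/15 = 16/3 minutes.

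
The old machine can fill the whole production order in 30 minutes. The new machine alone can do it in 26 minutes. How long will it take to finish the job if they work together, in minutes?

195/14 minutes

Combined rate: 1/30 + 1/26 = (13 + 15)/390 = 28/390 = 14/195 per minute.
Time = 1 ÷ (14/195) = 195/14 minutes.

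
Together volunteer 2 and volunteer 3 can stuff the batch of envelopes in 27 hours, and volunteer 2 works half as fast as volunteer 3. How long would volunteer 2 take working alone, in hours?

Let volunteer 3's rate be r; then volunteer 2's rate is (1/2)r, so together (1/2 + 1)r = (3/2)r = 1/27.
Thus r = 2/81 per hour.
Volunteer 3 alone: 81/2 hours; volunteer 2 alone: 81 hours.

81 hours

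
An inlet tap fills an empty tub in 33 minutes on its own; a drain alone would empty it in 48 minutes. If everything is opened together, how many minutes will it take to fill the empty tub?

Net rate = 1/33 − 1/48 = (16 − 11)/528 = 5/528 per minute.
Filling time = 1 ÷ (5/528) = 528/5 minutes.

528/5 minutes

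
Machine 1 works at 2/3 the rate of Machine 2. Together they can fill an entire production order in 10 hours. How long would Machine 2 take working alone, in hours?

Let Machine 2's rate be r; then Machine 1's rate is (2/3)r, so together (2/3 + 1)r = (5/3)r = 1/10.
Thus r = 3/50 per hour.
Machine 2 alone: 50/3 hours; Machine 1 alone: 25 hours.

50/3 hours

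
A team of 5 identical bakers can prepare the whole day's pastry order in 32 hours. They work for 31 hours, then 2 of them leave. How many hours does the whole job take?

98/3 hours

One baker does 1/160 of the job per hour.
After 31 hours with 5 bakers, 31/32 is done (1/32 left).
With 3 bakers the rate is 3/160, so the rest takes 1/32 ÷ 3/160 = 5/3 hours.
Total = 31 + 5/3 = 98/3 hours.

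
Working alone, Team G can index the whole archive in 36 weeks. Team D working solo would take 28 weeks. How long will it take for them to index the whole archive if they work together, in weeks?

Combined rate: 1/36 + 1/28 = (7 + 9)/252 = 16/252 = 4/63 per week.
Time = 1 ÷ (4/63) = 63/4 weeks.

63/4 weeks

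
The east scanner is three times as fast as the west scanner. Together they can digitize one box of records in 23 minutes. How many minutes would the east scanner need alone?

Let the west scanner's rate be r; then the east scanner's rate is 3r, so together (3 + 1)r = 4r = 1/23.
Thus r = 1/92 per minute.
The west scanner alone: 92 minutes; the east scanner alone: 92/3 minutes.

92/3 minutes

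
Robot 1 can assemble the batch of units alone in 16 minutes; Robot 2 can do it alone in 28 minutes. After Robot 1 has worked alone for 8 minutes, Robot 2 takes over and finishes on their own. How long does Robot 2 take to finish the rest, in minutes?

14 minutes

In 8 minutes Robot 1 does 8/16 = 1/2 of the job, leaving 1/2.
Robot 2 works at 1/28 per minute, so finishing takes 1/2 ÷ 1/28 = 14 minutes.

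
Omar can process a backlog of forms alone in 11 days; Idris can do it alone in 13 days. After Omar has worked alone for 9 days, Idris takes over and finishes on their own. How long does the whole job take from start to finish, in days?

125/11 days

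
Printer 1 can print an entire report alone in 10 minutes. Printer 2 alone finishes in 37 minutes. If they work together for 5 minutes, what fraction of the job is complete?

Combined rate: 1/10 + 1/37 = (37 + 10)/370 = 47/370 per minute.
In 5 minutes they complete 5·47/370 = 47/74 of the job.

47/74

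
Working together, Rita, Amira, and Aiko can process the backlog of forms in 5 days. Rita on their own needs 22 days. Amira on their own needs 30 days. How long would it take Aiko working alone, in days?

Combined rate is 1/5 per day.
Known contribution: 1/22 + 1/30 = (15 + 11)/330 = 26/330 = 13/165 per day.
So Aiko's rate is 1/5 − 13/165 = 4/33, meaning 33/4 days alone.

33/4 days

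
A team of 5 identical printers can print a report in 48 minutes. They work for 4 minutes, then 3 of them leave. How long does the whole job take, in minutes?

One printer does 1/240 of the job per minute.
After 4 minutes with 5 printers, 1/12 is done (11/12 left).
With 2 printers the rate is 2/240 = 1/120, so the rest takes 11/12 ÷ 1/120 = 110 minutes.
Total = 4 + 110 = 114 minutes.

114 minutes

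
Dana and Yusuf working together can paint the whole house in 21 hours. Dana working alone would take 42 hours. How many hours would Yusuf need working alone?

42 hours

Combined rate is 1/21 per hour.
Known contribution: 1/42 per hour.
So Yusuf's rate is 1/21 − 1/42 = 1/42, meaning 42 hours alone.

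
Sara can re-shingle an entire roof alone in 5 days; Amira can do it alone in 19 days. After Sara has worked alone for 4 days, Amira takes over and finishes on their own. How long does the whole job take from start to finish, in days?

In 4 days Sara does 4/5 of the job, leaving 1/5.
Amira works at 1/19 per day, so finishing takes 1/5 ÷ 1/19 = 19/5 days.
Total time = 4 + 19/5 = 39/5 days.

39/5 days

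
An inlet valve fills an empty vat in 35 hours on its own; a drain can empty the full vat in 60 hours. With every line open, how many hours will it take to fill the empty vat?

Net rate = 1/35 − 1/60 = (12 − 7)/420 = 5/420 = 1/84 per hour.
Filling time = 1 ÷ (1/84) = 84 hours.

84 hours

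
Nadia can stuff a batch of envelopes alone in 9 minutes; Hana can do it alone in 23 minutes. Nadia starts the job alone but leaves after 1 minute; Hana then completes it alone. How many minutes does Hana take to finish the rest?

In 1 minute Nadia does 1/9 of the job, leaving 8/9.
Hana works at 1/23 per minute, so finishing takes 8/9 ÷ 1/23 = 184/9 minutes.

184/9 minutes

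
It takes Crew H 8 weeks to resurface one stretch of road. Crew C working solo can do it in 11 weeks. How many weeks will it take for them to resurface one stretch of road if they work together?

With two workers the combined time is the product over the sum: 8·11/(8+11) = 88/19 weeks.

88/19 weeks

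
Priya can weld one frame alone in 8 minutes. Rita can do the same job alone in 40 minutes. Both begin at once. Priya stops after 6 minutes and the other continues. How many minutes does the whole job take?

In the first 6 minutes the combined rate is 3/20, so 9/10 of the job is done, leaving 1/10.
After Priya leaves the rate is 1/40 per minute; the remaining 1/10 takes 4 minutes.
Total = 6 + 4 = 10 minutes.

10 minutes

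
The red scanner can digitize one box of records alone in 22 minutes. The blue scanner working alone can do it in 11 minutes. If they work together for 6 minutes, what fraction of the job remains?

Combined rate: 1/22 + 1/11 = (1 + 2)/22 = 3/22 per minute.
In 6 minutes they complete 6·3/22 = 9/11 of the job.
So 2/11 remains.

2/11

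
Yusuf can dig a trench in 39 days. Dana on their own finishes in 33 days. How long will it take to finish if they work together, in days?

With two workers the combined time is the product over the sum: 39·33/(39+33) = 1287/72 = 143/8 days.

143/8 days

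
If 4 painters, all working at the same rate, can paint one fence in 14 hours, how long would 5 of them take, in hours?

56/5 hours

Total work is 4·14 = 56 painter-hours.
With 5 painters: 56/5 hours.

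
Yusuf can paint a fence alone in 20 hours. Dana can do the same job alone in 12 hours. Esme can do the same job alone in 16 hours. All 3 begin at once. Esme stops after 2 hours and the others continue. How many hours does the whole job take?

105/16 hours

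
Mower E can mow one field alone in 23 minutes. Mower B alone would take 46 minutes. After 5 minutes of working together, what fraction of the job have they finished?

15/46

Combined rate: 1/23 + 1/46 = (2 + 1)/46 = 3/46 per minute.
In 5 minutes they complete 5·3/46 = 15/46 of the job.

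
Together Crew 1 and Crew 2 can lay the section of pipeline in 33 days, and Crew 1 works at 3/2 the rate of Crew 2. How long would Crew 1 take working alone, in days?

55 days

Let Crew 2's rate be r; then Crew 1's rate is (3/2)r, so together (3/2 + 1)r = (5/2)r = 1/33.
Thus r = 2/165 per day.
Crew 2 alone: 165/2 days; Crew 1 alone: 55 days.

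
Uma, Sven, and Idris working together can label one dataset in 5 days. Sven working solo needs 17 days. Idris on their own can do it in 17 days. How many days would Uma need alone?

85/7 days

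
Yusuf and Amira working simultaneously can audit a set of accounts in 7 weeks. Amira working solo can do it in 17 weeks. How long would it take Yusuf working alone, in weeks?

119/10 weeks

Combined rate is 1/7 per week.
Known contribution: 1/17 per week.
So Yusuf's rate is 1/7 − 1/17 = 10/119, meaning 119/10 weeks alone.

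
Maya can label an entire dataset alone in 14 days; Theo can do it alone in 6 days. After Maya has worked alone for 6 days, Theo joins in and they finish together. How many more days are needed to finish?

12/5 days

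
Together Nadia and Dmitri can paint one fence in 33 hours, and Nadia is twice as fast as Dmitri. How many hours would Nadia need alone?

99/2 hours

Let Dmitri's rate be r; then Nadia's rate is 2r, so together (2 + 1)r = 3r = 1/33.
Thus r = 1/99 per hour.
Dmitri alone: 99 hours; Nadia alone: 99/2 hours.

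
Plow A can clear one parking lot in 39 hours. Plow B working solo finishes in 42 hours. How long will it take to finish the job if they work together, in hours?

182/9 hours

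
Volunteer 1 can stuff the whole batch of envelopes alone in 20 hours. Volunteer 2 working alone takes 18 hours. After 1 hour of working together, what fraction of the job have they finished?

19/180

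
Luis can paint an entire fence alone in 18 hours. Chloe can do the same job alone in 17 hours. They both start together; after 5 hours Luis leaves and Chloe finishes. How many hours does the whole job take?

221/18 hours

In the first 5 hours the combined rate is 35/306, so 175/306 of the job is done, leaving 131/306.
After Luis leaves the rate is 1/17 per hour; the remaining 131/306 takes 131/18 hours.
Total = 5 + 131/18 = 221/18 hours.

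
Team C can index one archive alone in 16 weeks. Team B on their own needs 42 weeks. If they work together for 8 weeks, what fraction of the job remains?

13/42

Combined rate: 1/16 + 1/42 = (21 + 8)/336 = 29/336 per week.
In 8 weeks they complete 8·29/336 = 29/42 of the job.
So 13/42 remains.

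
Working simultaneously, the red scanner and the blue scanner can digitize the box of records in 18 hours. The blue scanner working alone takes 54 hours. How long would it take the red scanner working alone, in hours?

27 hours

Combined rate is 1/18 per hour.
Known contribution: 1/54 per hour.
So the red scanner's rate is 1/18 − 1/54 = 1/27, meaning 27 hours alone.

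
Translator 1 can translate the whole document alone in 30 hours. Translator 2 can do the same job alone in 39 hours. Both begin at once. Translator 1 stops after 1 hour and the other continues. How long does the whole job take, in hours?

377/10 hours

In the first 1 hour the combined rate is 23/390, so 23/390 of the job is done, leaving 367/390.
After translator 1 leaves the rate is 1/39 per hour; the remaining 367/390 takes 367/10 hours.
Total = 1 + 367/10 = 377/10 hours.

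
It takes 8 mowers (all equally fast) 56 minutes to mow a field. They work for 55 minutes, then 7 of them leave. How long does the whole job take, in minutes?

One mower does 1/448 of the job per minute.
After 55 minutes with 8 mowers, 55/56 is done (1/56 left).
With 1 mower the rate is 1/448, so the rest takes 1/56 ÷ 1/448 = 8 minutes.
Total = 55 + 8 = 63 minutes.

63 minutes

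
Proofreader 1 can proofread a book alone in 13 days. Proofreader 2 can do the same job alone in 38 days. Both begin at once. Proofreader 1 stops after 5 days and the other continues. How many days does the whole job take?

304/13 days

In the first 5 days the combined rate is 51/494, so 255/494 of the job is done, leaving 239/494.
After proofreader 1 leaves the rate is 1/38 per day; the remaining 239/494 takes 239/13 days.
Total = 5 + 239/13 = 304/13 days.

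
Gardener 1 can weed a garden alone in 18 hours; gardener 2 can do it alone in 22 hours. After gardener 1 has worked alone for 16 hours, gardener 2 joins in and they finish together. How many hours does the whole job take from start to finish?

In 16 hours gardener 1 does 16/18 = 8/9 of the job, leaving 1/9.
Gardener 1 and gardener 2 together work at 10/99 per hour, so finishing takes 1/9 ÷ 10/99 = 11/10 hours.
Total time = 16 + 11/10 = 171/10 hours.

171/10 hours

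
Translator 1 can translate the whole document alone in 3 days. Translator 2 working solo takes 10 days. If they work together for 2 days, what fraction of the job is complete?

13/15

Combined rate: 1/3 + 1/10 = (10 + 3)/30 = 13/30 per day.
In 2 days they complete 2·13/30 = 13/15 of the job.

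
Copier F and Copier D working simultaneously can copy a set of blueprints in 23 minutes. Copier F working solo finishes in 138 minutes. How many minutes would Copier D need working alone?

Combined rate is 1/23 per minute.
Known contribution: 1/138 per minute.
So Copier D's rate is 1/23 − 1/138 = 5/138, meaning 138/5 minutes alone.

138/5 minutes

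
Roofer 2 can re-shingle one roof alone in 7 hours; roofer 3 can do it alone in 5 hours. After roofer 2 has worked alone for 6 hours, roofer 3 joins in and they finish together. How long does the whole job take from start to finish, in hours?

In 6 hours roofer 2 does 6/7 of the job, leaving 1/7.
Roofer 2 and roofer 3 together work at 12/35 per hour, so finishing takes 1/7 ÷ 12/35 = 5/12 hours.
Total time = 6 + 5/12 = 77/12 hours.

77/12 hours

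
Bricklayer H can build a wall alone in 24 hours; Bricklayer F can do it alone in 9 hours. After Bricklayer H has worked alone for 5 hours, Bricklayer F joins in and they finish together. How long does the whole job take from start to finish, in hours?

112/11 hours

In 5 hours Bricklayer H does 5/24 of the job, leaving 19/24.
Bricklayer H and Bricklayer F together work at 11/72 per hour, so finishing takes 19/24 ÷ 11/72 = 57/11 hours.
Total time = 5 + 57/11 = 112/11 hours.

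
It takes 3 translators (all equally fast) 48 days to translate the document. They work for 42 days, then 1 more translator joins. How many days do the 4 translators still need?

9/2 days

One translator does 1/144 of the job per day.
After 42 days with 3 translators, 7/8 is done (1/8 left).
With 4 translators the rate is 4/144 = 1/36, so the rest takes 1/8 ÷ 1/36 = 9/2 days.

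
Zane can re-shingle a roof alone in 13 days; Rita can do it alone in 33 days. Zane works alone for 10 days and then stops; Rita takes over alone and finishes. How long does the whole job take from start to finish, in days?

In 10 days Zane does 10/13 of the job, leaving 3/13.
Rita works at 1/33 per day, so finishing takes 3/13 ÷ 1/33 = 99/13 days.
Total time = 10 + 99/13 = 229/13 days.

229/13 days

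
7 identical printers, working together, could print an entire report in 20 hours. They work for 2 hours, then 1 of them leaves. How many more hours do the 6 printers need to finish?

One printer does 1/140 of the job per hour.
After 2 hours with 7 printers, 1/10 is done (9/10 left).
With 6 printers the rate is 6/140 = 3/70, so the rest takes 9/10 ÷ 3/70 = 21 hours.

21 hours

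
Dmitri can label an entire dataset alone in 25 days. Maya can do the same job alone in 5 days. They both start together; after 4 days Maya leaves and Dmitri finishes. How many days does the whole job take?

5 days

In the first 4 days the combined rate is 6/25, so 24/25 of the job is done, leaving 1/25.
After Maya leaves the rate is 1/25 per day; the remaining 1/25 takes 1 day.
Total = 4 + 1 = 5 days.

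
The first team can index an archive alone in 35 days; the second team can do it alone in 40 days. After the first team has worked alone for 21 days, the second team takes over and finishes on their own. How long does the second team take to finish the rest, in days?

16 days

In 21 days the first team does 21/35 = 3/5 of the job, leaving 2/5.
The second team works at 1/40 per day, so finishing takes 2/5 ÷ 1/40 = 16 days.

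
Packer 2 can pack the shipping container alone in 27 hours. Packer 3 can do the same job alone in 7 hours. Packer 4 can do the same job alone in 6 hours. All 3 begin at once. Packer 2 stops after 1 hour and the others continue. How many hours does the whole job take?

28/9 hours

In the first 1 hour the combined rate is 131/378, so 131/378 of the job is done, leaving 247/378.
After packer 2 leaves the rate is 13/42 per hour; the remaining 247/378 takes 19/9 hours.
Total = 1 + 19/9 = 28/9 hours.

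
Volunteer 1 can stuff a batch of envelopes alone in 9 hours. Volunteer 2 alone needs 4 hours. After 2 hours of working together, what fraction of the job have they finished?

13/18

Combined rate: 1/9 + 1/4 = (4 + 9)/36 = 13/36 per hour.
In 2 hours they complete 2·13/36 = 13/18 of the job.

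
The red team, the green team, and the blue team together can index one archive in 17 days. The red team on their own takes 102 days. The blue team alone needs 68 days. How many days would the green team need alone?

204/7 days

Combined rate is 1/17 per day.
Known contribution: 1/102 + 1/68 = (2 + 3)/204 = 5/204 per day.
So the green team's rate is 1/17 − 5/204 = 7/204, meaning 204/7 days alone.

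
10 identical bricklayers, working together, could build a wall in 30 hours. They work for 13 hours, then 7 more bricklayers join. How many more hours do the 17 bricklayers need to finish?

One bricklayer does 1/300 of the job per hour.
After 13 hours with 10 bricklayers, 13/30 is done (17/30 left).
With 17 bricklayers the rate is 17/300, so the rest takes 17/30 ÷ 17/300 = 10 hours.

10 hours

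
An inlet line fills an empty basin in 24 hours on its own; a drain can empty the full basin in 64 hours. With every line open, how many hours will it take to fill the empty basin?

Net rate = 1/24 − 1/64 = (8 − 3)/192 = 5/192 per hour.
Filling time = 1 ÷ (5/192) = 192/5 hours.

192/5 hours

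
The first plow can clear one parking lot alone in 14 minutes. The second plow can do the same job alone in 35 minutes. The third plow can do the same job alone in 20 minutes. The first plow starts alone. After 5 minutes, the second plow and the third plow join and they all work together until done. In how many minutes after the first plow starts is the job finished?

65/7 minutes

In the first 5 minutes the first plow alone does 5/14 of the job, leaving 9/14.
Once everyone is working, combined rate: 1/14 + 1/35 + 1/20 = (10 + 4 + 7)/140 = 21/140 = 3/20 per minute.
Remaining 9/14 at 3/20 per minute takes 30/7 minutes.
Total from the start = 5 + 30/7 = 65/7 minutes.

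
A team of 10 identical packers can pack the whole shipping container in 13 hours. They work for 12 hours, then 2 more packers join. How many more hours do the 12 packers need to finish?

5/6 hours

One packer does 1/130 of the job per hour.
After 12 hours with 10 packers, 12/13 is done (1/13 left).
With 12 packers the rate is 12/130 = 6/65, so the rest takes 1/13 ÷ 6/65 = 5/6 hours.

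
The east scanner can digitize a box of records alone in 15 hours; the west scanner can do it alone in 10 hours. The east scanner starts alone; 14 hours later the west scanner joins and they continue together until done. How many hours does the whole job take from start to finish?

In 14 hours the east scanner does 14/15 of the job, leaving 1/15.
The east scanner and the west scanner together work at 1/6 per hour, so finishing takes 1/15 ÷ 1/6 = 2/5 hours.
Total time = 14 + 2/5 = 72/5 hours.

72/5 hours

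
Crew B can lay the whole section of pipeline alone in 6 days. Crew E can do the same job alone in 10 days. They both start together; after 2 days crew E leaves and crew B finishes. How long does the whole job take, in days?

In the first 2 days the combined rate is 4/15, so 8/15 of the job is done, leaving 7/15.
After crew E leaves the rate is 1/6 per day; the remaining 7/15 takes 14/5 days.
Total = 2 + 14/5 = 24/5 days.

24/5 days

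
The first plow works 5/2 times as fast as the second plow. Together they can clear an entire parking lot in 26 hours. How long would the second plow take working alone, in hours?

Let the second plow's rate be r; then the first plow's rate is (5/2)r, so together (5/2 + 1)r = (7/2)r = 1/26.
Thus r = 1/91 per hour.
The second plow alone: 91 hours; the first plow alone: 182/5 hours.

91 hours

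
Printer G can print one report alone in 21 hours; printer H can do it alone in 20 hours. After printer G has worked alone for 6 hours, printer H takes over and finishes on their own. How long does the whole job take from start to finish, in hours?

142/7 hours

In 6 hours printer G does 6/21 = 2/7 of the job, leaving 5/7.
Printer H works at 1/20 per hour, so finishing takes 5/7 ÷ 1/20 = 100/7 hours.
Total time = 6 + 100/7 = 142/7 hours.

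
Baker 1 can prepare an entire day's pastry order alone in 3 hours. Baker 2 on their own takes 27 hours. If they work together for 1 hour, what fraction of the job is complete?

10/27

Combined rate: 1/3 + 1/27 = (9 + 1)/27 = 10/27 per hour.
In 1 hour they complete 1·10/27 = 10/27 of the job.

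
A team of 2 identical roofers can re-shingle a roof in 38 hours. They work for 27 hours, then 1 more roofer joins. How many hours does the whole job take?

103/3 hours

One roofer does 1/76 of the job per hour.
After 27 hours with 2 roofers, 27/38 is done (11/38 left).
With 3 roofers the rate is 3/76, so the rest takes 11/38 ÷ 3/76 = 22/3 hours.
Total = 27 + 22/3 = 103/3 hours.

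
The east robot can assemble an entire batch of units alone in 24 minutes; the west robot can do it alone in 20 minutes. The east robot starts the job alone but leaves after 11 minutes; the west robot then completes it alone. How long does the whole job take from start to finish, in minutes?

131/6 minutes

In 11 minutes the east robot does 11/24 of the job, leaving 13/24.
The west robot works at 1/20 per minute, so finishing takes 13/24 ÷ 1/20 = 65/6 minutes.
Total time = 11 + 65/6 = 131/6 minutes.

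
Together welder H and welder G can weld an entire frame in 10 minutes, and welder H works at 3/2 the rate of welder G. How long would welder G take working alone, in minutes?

25 minutes

Let welder G's rate be r; then welder H's rate is (3/2)r, so together (3/2 + 1)r = (5/2)r = 1/10.
Thus r = 1/25 per minute.
Welder G alone: 25 minutes; welder H alone: 50/3 minutes.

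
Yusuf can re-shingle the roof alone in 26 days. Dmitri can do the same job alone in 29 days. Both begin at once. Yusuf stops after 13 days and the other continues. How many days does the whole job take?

29/2 days

In the first 13 days the combined rate is 55/754, so 55/58 of the job is done, leaving 3/58.
After Yusuf leaves the rate is 1/29 per day; the remaining 3/58 takes 3/2 days.
Total = 13 + 3/2 = 29/2 days.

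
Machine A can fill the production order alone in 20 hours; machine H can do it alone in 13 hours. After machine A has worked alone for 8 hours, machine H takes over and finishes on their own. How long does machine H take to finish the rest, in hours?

In 8 hours machine A does 8/20 = 2/5 of the job, leaving 3/5.
Machine H works at 1/13 per hour, so finishing takes 3/5 ÷ 1/13 = 39/5 hours.

39/5 hours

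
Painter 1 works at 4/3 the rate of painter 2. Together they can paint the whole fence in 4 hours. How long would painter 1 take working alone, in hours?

Let painter 2's rate be r; then painter 1's rate is (4/3)r, so together (4/3 + 1)r = (7/3)r = 1/4.
Thus r = 3/28 per hour.
Painter 2 alone: 28/3 hours; painter 1 alone: 7 hours.

7 hours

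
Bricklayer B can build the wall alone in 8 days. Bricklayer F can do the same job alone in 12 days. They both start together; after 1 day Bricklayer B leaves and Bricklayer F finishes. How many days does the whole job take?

21/2 days

In the first 1 day the combined rate is 5/24, so 5/24 of the job is done, leaving 19/24.
After Bricklayer B leaves the rate is 1/12 per day; the remaining 19/24 takes 19/2 days.
Total = 1 + 19/2 = 21/2 days.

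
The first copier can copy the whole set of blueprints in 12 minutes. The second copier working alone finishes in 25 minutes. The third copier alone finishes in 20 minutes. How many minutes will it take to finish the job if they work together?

Combined rate: 1/12 + 1/25 + 1/20 = (25 + 12 + 15)/300 = 52/300 = 13/75 per minute.
Time = 1 ÷ (13/75) = 75/13 minutes.

75/13 minutes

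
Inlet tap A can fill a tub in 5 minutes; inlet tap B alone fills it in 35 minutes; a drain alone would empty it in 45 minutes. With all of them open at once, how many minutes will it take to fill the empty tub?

Net rate = 1/5 + 1/35 − 1/45 = (63 + 9 − 7)/315 = 65/315 = 13/63 per minute.
Filling time = 1 ÷ (13/63) = 63/13 minutes.

63/13 minutes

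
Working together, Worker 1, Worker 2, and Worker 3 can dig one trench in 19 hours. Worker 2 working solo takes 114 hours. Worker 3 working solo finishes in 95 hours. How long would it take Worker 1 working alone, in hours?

Combined rate is 1/19 per hour.
Known contribution: 1/114 + 1/95 = (5 + 6)/570 = 11/570 per hour.
So Worker 1's rate is 1/19 − 11/570 = 1/30, meaning 30 hours alone.

30 hours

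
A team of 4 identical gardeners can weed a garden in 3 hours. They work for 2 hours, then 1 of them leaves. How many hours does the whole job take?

One gardener does 1/12 of the job per hour.
After 2 hours with 4 gardeners, 2/3 is done (1/3 left).
With 3 gardeners the rate is 3/12 = 1/4, so the rest takes 1/3 ÷ 1/4 = 4/3 hours.
Total = 2 + 4/3 = 10/3 hours.

10/3 hours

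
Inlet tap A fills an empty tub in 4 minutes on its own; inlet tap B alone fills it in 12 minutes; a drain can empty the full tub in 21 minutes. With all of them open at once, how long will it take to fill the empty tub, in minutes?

Net rate = 1/4 + 1/12 − 1/21 = (21 + 7 − 4)/84 = 24/84 = 2/7 per minute.
Filling time = 1 ÷ (2/7) = 7/2 minutes.

7/2 minutes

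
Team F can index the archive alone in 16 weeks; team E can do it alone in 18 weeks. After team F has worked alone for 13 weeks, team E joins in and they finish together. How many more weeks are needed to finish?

27/17 weeks

In 13 weeks team F does 13/16 of the job, leaving 3/16.
Team F and team E together work at 17/144 per week, so finishing takes 3/16 ÷ 17/144 = 27/17 weeks.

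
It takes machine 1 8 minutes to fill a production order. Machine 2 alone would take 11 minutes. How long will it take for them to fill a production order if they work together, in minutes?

With two workers the combined time is the product over the sum: 8·11/(8+11) = 88/19 minutes.

88/19 minutes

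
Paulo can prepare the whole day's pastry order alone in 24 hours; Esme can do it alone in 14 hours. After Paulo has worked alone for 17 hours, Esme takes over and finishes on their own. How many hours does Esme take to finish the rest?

49/12 hours

In 17 hours Paulo does 17/24 of the job, leaving 7/24.
Esme works at 1/14 per hour, so finishing takes 7/24 ÷ 1/14 = 49/12 hours.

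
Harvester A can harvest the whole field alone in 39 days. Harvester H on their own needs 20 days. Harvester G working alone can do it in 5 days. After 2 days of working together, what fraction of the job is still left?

35/78

Combined rate: 1/39 + 1/20 + 1/5 = (20 + 39 + 156)/780 = 215/780 = 43/156 per day.
In 2 days they complete 2·43/156 = 43/78 of the job.
So 35/78 remains.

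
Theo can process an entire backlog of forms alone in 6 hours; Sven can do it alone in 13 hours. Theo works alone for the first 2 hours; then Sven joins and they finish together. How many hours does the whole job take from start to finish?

90/19 hours

In 2 hours Theo does 2/6 = 1/3 of the job, leaving 2/3.
Theo and Sven together work at 19/78 per hour, so finishing takes 2/3 ÷ 19/78 = 52/19 hours.
Total time = 2 + 52/19 = 90/19 hours.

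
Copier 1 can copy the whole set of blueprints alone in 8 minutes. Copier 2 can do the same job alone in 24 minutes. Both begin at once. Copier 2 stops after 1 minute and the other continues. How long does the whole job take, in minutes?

In the first 1 minute the combined rate is 1/6, so 1/6 of the job is done, leaving 5/6.
After copier 2 leaves the rate is 1/8 per minute; the remaining 5/6 takes 20/3 minutes.
Total = 1 + 20/3 = 23/3 minutes.

23/3 minutes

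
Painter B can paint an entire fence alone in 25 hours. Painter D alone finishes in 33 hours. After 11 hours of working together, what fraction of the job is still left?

17/75

Combined rate: 1/25 + 1/33 = (33 + 25)/825 = 58/825 per hour.
In 11 hours they complete 11·58/825 = 58/75 of the job.
So 17/75 remains.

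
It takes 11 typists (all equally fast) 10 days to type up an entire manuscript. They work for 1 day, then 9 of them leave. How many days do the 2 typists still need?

99/2 days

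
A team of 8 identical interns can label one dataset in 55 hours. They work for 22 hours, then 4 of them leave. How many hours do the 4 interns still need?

One intern does 1/440 of the job per hour.
After 22 hours with 8 interns, 2/5 is done (3/5 left).
With 4 interns the rate is 4/440 = 1/110, so the rest takes 3/5 ÷ 1/110 = 66 hours.

66 hours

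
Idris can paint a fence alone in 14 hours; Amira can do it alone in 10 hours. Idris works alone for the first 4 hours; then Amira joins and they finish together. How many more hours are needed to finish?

25/6 hours

In 4 hours Idris does 4/14 = 2/7 of the job, leaving 5/7.
Idris and Amira together work at 6/35 per hour, so finishing takes 5/7 ÷ 6/35 = 25/6 hours.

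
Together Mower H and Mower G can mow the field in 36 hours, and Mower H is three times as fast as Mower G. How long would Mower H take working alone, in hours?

48 hours

Let Mower G's rate be r; then Mower H's rate is 3r, so together (3 + 1)r = 4r = 1/36.
Thus r = 1/144 per hour.
Mower G alone: 144 hours; Mower H alone: 48 hours.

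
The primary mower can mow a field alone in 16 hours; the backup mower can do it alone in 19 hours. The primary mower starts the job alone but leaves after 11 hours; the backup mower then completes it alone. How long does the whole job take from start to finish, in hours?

271/16 hours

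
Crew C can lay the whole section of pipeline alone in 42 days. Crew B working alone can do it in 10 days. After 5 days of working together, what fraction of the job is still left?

Combined rate: 1/42 + 1/10 = (5 + 21)/210 = 26/210 = 13/105 per day.
In 5 days they complete 5·13/105 = 13/21 of the job.
So 8/21 remains.

8/21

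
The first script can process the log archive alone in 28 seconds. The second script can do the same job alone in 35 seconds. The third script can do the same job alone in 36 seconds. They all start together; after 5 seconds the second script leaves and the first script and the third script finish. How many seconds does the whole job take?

In the first 5 seconds the combined rate is 29/315, so 29/63 of the job is done, leaving 34/63.
After the second script leaves the rate is 4/63 per second; the remaining 34/63 takes 17/2 seconds.
Total = 5 + 17/2 = 27/2 seconds.

27/2 seconds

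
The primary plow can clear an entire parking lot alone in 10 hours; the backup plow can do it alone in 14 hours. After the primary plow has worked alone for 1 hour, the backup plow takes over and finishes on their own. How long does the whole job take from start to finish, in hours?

68/5 hours

In 1 hour the primary plow does 1/10 of the job, leaving 9/10.
The backup plow works at 1/14 per hour, so finishing takes 9/10 ÷ 1/14 = 63/5 hours.
Total time = 1 + 63/5 = 68/5 hours.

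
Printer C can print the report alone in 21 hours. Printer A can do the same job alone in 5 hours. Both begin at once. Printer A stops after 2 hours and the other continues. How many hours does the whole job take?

63/5 hours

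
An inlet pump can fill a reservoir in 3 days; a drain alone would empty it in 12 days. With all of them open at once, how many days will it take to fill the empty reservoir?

Net rate = 1/3 − 1/12 = (4 − 1)/12 = 3/12 = 1/4 per day.
Filling time = 1 ÷ (1/4) = 4 days.

4 days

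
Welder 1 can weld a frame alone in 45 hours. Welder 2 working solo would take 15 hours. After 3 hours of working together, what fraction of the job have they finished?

Combined rate: 1/45 + 1/15 = (1 + 3)/45 = 4/45 per hour.
In 3 hours they complete 3·4/45 = 4/15 of the job.

4/15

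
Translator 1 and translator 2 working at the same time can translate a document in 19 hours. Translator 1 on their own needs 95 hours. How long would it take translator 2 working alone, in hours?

95/4 hours

Combined rate is 1/19 per hour.
Known contribution: 1/95 per hour.
So translator 2's rate is 1/19 − 1/95 = 4/95, meaning 95/4 hours alone.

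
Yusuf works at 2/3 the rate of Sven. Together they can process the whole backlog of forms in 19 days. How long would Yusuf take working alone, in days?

Let Sven's rate be r; then Yusuf's rate is (2/3)r, so together (2/3 + 1)r = (5/3)r = 1/19.
Thus r = 3/95 per day.
Sven alone: 95/3 days; Yusuf alone: 95/2 days.

95/2 days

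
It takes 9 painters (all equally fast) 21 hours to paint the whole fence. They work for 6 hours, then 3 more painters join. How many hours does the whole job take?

One painter does 1/189 of the job per hour.
After 6 hours with 9 painters, 2/7 is done (5/7 left).
With 12 painters the rate is 12/189 = 4/63, so the rest takes 5/7 ÷ 4/63 = 45/4 hours.
Total = 6 + 45/4 = 69/4 hours.

69/4 hours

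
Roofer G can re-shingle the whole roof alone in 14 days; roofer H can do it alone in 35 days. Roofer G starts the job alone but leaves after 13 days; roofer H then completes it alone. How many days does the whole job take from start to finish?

31/2 days

In 13 days roofer G does 13/14 of the job, leaving 1/14.
Roofer H works at 1/35 per day, so finishing takes 1/14 ÷ 1/35 = 5/2 days.
Total time = 13 + 5/2 = 31/2 days.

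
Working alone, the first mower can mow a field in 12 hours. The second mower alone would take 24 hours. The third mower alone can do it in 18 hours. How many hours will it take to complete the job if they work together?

Combined rate: 1/12 + 1/24 + 1/18 = (6 + 3 + 4)/72 = 13/72 per hour.
Time = 1 ÷ (13/72) = 72/13 hours.

72/13 hours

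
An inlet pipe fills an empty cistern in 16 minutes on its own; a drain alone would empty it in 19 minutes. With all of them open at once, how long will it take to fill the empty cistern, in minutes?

304/3 minutes

Net rate = 1/16 − 1/19 = (19 − 16)/304 = 3/304 per minute.
Filling time = 1 ÷ (3/304) = 304/3 minutes.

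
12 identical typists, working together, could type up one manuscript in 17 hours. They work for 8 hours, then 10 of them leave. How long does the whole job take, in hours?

62 hours

One typist does 1/204 of the job per hour.
After 8 hours with 12 typists, 8/17 is done (9/17 left).
With 2 typists the rate is 2/204 = 1/102, so the rest takes 9/17 ÷ 1/102 = 54 hours.
Total = 8 + 54 = 62 hours.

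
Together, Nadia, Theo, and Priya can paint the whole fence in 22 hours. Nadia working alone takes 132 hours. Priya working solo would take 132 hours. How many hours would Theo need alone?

33 hours

Combined rate is 1/22 per hour.
Known contribution: 1/132 + 1/132 = (1 + 1)/132 = 2/132 = 1/66 per hour.
So Theo's rate is 1/22 − 1/66 = 1/33, meaning 33 hours alone.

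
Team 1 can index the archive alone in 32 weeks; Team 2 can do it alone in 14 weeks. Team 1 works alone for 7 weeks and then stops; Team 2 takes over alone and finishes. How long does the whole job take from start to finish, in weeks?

In 7 weeks Team 1 does 7/32 of the job, leaving 25/32.
Team 2 works at 1/14 per week, so finishing takes 25/32 ÷ 1/14 = 175/16 weeks.
Total time = 7 + 175/16 = 287/16 weeks.

287/16 weeks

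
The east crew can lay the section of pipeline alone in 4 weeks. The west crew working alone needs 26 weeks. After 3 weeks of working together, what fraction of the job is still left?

Combined rate: 1/4 + 1/26 = (13 + 2)/52 = 15/52 per week.
In 3 weeks they complete 3·15/52 = 45/52 of the job.
So 7/52 remains.

7/52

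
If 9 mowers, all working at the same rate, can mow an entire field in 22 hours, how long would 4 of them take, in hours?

Total work is 9·22 = 198 mower-hours.
With 4 mowers: 198/4 = 99/2 hours.

99/2 hours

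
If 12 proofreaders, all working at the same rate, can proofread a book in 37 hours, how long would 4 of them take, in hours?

111 hours

Total work is 12·37 = 444 proofreader-hours.
With 4 proofreaders: 444/4 = 111 hours.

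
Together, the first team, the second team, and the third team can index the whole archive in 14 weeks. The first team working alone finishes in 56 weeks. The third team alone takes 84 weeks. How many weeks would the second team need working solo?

24 weeks

Combined rate is 1/14 per week.
Known contribution: 1/56 + 1/84 = (3 + 2)/168 = 5/168 per week.
So the second team's rate is 1/14 − 5/168 = 1/24, meaning 24 weeks alone.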